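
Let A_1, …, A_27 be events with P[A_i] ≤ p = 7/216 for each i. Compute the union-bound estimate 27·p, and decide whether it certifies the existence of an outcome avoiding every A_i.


Union bound: P[∪_{i=1}^{27} A_i] ≤ Σ_i P[A_i] ≤ 27·p = 27·(7/216) = 7/8.
Numerically: 7/8 ≈ 0.875.
Is 7/8 < 1? YES.
Since P[∪ A_i] ≤ 7/8 < 1, the complement has P[∩ A_i^c] ≥ 1 − 7/8 = 1/8 > 0, so some outcome avoids every A_i.

27·p = 7/8 ≈ 0.875; existence CERTIFIED by the union bound.


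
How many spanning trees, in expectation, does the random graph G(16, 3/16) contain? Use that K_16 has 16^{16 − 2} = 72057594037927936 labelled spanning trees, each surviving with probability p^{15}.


K_16 has 16^{16 − 2} = 72057594037927936 labelled spanning trees.
For each such spanning tree H, let X_H = 1 if all 15 edges of H are present in G. Then P[X_H = 1] = p^{15} = (3/16)^{15} = 14348907/1152921504606846976.
By linearity: E[X] = Σ_H E[X_H] = 72057594037927936 · p^{15} = 72057594037927936 · 14348907/1152921504606846976 = 14348907/16.
Numerically: E[X] ≈ 8.9681e+05.

E[X] = 72057594037927936 · (3/16)^{15} = 14348907/16 ≈ 8.9681e+05.


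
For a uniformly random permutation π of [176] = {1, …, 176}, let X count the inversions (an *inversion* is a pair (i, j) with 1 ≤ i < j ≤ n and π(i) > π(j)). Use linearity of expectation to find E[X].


Write X = Σ X_I over the C(176, 2) = 15400 pairs i < j, with X_I the indicator of one inversion.
There are 15400 indicators.
For each fixed pair i < j, the values π(i) and π(j) are two distinct elements of {1, …, 176} in uniformly random order; by symmetry P[π(i) > π(j)] = 1/2.
By linearity: E[X] = 15400 · (1/2) = C(176, 2) · (1/2) = 15400/2 = 7700 ≈ 7700.0000.

E[X] = 7700 = 7700.0000.


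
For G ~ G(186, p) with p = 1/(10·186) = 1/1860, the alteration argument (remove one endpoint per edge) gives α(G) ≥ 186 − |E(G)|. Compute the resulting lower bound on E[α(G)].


E[|E(G)|] = C(186, 2)·p = 17205 · (1/1860) = 37/4.
E[α(G)] ≥ n − E[|E(G)|] = 186 − 37/4 = 707/4.
Numerically: ≈ 176.7500.
(This is only a lower bound; the true E[α(G)] may be larger.)

E[α(G)] ≥ 707/4 ≈ 176.7500.


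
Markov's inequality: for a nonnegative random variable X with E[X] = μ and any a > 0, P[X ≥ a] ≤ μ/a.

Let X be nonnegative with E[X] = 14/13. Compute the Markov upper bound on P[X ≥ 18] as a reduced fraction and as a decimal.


μ = E[X] = 14/13, a = 18.
Markov: P[X ≥ 18] ≤ μ/a = (14/13)/18 = 7/117.
Numerically: ≈ 0.05983.
(Since a = 18 > μ = 1.07692, the bound 7/117 is < 1 and informative.)

P[X ≥ 18] ≤ 7/117 ≈ 0.05983.


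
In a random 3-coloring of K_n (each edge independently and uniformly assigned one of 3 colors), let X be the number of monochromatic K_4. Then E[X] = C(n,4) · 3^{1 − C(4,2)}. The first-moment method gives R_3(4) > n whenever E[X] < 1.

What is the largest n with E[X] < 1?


We need C(n, 4) · 3^{1 − 6} < 1, i.e. C(n, 4) < 3^{6 − 1} = 243.
Check values of n near the boundary:
  n = 7: C(7, 4) = 35; 35 < 243? YES
  n = 8: C(8, 4) = 70; 70 < 243? YES
  n = 9: C(9, 4) = 126; 126 < 243? YES
  n = 10: C(10, 4) = 210; 210 < 243? YES
  n = 11: C(11, 4) = 330; 330 < 243? NO
  n = 12: C(12, 4) = 495; 495 < 243? NO
  n = 13: C(13, 4) = 715; 715 < 243? NO
The largest n with C(n, 4) < 243 is n = 10 (where E[X] = 70/81 ≈ 0.864198). Hence R_3(4) > 10, i.e. R_3(4) ≥ 11.

Largest n = 10; hence R_3(4) > 10.


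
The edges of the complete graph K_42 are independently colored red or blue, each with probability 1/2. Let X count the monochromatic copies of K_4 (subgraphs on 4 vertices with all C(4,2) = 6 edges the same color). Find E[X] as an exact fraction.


Let X = Σ_S X_S over the C(42, 4) = 111930 subsets S of size 4, where X_S = 1 if the K_4 on S is monochromatic.
For a fixed S, the K_4 on S has C(4, 2) = 6 edges. P[all 6 edges red] = (1/2)^6, and likewise for blue, so P[monochromatic] = 2·(1/2)^6 = 2^{1 − 6} = 1/32.
Summing: E[X] = C(42, 4) · 2^{1 − 6} = 111930 · 1/32 = 55965/16.
Numerically: E[X] ≈ 3497.8125.

E[X] = C(42,4)·2^(1−C(4,2)) = 55965/16 ≈ 3497.8125.


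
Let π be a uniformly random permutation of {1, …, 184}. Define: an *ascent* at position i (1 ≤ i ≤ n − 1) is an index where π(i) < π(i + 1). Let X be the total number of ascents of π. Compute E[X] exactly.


Write X = Σ X_I over i = 1, …, 183, with X_I the indicator of one ascent.
There are 183 indicators.
For each fixed i, the pair (π(i), π(i+1)) is a uniformly random ordered pair of distinct values from {1, …, 184}; by symmetry P[π(i) < π(i+1)] = 1/2.
By linearity: E[X] = 183 · (1/2) = (184 − 1) · (1/2) = 183/2 ≈ 91.500.

E[X] = 183/2 = 91.500.


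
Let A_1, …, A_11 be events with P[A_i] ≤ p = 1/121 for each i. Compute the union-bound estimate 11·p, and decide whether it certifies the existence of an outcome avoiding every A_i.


Union bound: P[∪_{i=1}^{11} A_i] ≤ Σ_i P[A_i] ≤ 11·p = 11·(1/121) = 1/11.
Numerically: 1/11 ≈ 0.09091.
Is 1/11 < 1? YES.
Since P[∪ A_i] ≤ 1/11 < 1, the complement has P[∩ A_i^c] ≥ 1 − 1/11 = 10/11 > 0, so some outcome avoids every A_i.

11·p = 1/11 ≈ 0.09091; existence CERTIFIED by the union bound.


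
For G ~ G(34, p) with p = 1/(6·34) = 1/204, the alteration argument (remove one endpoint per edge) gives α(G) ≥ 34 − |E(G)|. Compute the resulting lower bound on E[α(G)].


E[|E(G)|] = C(34, 2)·p = 561 · (1/204) = 11/4.
E[α(G)] ≥ n − E[|E(G)|] = 34 − 11/4 = 125/4.
Numerically: ≈ 31.250.
(This is only a lower bound; the true E[α(G)] may be larger.)

E[α(G)] ≥ 125/4 ≈ 31.250.


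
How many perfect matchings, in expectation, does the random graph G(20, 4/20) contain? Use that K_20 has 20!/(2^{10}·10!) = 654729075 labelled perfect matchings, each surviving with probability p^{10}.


K_20 has 20!/(2^{10}·10!) = 654729075 labelled perfect matchings.
For each such perfect matching H, let X_H = 1 if all 10 edges of H are present in G. Then P[X_H = 1] = p^{10} = (1/5)^{10} = 1/9765625.
Summing the indicators: E[X] = Σ_H E[X_H] = 654729075 · p^{10} = 654729075 · 1/9765625 = 26189163/390625.
Numerically: E[X] ≈ 67.

E[X] = 654729075 · (1/5)^{10} = 26189163/390625 ≈ 67.


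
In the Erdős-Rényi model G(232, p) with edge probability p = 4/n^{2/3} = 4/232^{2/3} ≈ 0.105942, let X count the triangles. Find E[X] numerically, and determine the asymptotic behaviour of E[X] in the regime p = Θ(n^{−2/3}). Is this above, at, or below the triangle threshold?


Number of potential triangles: C(232, 3) = 2054360.
Each occurs with probability p³ ≈ (0.105942)³ ≈ 1.18906064e-03.
By linearity: E[X] = C(232, 3)·p³ ≈ 2054360 · 1.18906064e-03 ≈ 2442.758621.
Since α = 2/3 < 1, p = c/n^{2/3} ≫ 1/n is above the triangle threshold p ~ 1/n. Asymptotically E[X] ~ (c³/6)·n^{3(1−α)} = (4³/6)·n^{1} → ∞; triangles are abundant w.h.p.

E[X] ≈ 2442.758621; in regime p = Θ(1/n^{2/3}) E[X] diverges (above the triangle threshold p ~ 1/n).


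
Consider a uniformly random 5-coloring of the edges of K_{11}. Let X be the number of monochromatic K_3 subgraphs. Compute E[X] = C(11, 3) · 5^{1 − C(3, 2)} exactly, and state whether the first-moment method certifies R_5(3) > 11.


E[X] = C(11, 3) · 5^{1 − 3} = 165 · 5^{−2} = 165/25.
As a reduced fraction: E[X] = 33/5 ≈ 6.600000.
Is E[X] < 1? NO.
Since E[X] ≥ 1, the first-moment bound is inconclusive at n = 11; it does NOT by itself certify R_5(3) > 11.

E[X] = 33/5 ≈ 6.600000; E[X] ≥ 1; first-moment method inconclusive here.


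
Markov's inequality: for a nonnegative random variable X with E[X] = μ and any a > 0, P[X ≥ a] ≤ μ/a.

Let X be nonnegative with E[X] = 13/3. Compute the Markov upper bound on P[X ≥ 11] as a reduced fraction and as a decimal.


μ = E[X] = 13/3, a = 11.
Markov: P[X ≥ 11] ≤ μ/a = (13/3)/11 = 13/33.
Numerically: ≈ 0.394.
(Since a = 11 > μ = 4.333, the bound 13/33 is < 1 and informative.)

P[X ≥ 11] ≤ 13/33 ≈ 0.394.


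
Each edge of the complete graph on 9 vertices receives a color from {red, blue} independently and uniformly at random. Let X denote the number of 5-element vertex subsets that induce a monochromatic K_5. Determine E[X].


Let X = Σ_S X_S over the C(9, 5) = 126 subsets S of size 5, where X_S = 1 if the K_5 on S is monochromatic.
For a fixed S, the K_5 on S has C(5, 2) = 10 edges. P[all 10 edges red] = (1/2)^10, and likewise for blue, so P[monochromatic] = 2·(1/2)^10 = 2^{1 − 10} = 1/512.
By linearity of expectation: E[X] = C(9, 5) · 2^{1 − 10} = 126 · 1/512 = 63/256.
Numerically: E[X] ≈ 0.246.

E[X] = C(9,5)·2^(1−C(5,2)) = 63/256 ≈ 0.246.


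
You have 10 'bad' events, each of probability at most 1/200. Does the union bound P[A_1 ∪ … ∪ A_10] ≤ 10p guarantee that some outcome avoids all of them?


Union bound: P[∪_{i=1}^{10} A_i] ≤ Σ_i P[A_i] ≤ 10·p = 10·(1/200) = 1/20.
Numerically: 1/20 ≈ 0.050.
Is 1/20 < 1? YES.
Since P[∪ A_i] ≤ 1/20 < 1, the complement has P[∩ A_i^c] ≥ 1 − 1/20 = 19/20 > 0, so some outcome avoids every A_i.

10·p = 1/20 ≈ 0.050; existence CERTIFIED by the union bound.


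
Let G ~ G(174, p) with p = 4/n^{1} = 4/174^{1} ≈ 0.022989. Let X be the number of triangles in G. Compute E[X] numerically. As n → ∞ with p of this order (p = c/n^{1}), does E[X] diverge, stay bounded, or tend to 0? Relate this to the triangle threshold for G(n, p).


Number of potential triangles: C(174, 3) = 862924.
Each occurs with probability p³ ≈ (0.022989)³ ≈ 1.2148768e-05.
By linearity: E[X] = C(174, 3)·p³ ≈ 862924 · 1.2148768e-05 ≈ 10.48346.
Here α = 1, so p = 4/n is exactly at the triangle threshold p ~ 1/n. Asymptotically E[X] → c³/6 = 4³/6 = 32/3 ≈ 10.66667, a bounded constant. In this regime the triangle count is asymptotically Poisson(c³/6).

E[X] ≈ 10.48346; in regime p = Θ(1/n^{1}) E[X] stays bounded (at the triangle threshold p ~ 1/n).


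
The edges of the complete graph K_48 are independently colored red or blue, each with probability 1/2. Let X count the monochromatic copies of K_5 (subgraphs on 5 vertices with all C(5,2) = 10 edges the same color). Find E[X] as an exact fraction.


Let X = Σ_S X_S over the C(48, 5) = 1712304 subsets S of size 5, where X_S = 1 if the K_5 on S is monochromatic.
For a fixed S, the K_5 on S has C(5, 2) = 10 edges. P[all 10 edges red] = (1/2)^10, and likewise for blue, so P[monochromatic] = 2·(1/2)^10 = 2^{1 − 10} = 1/512.
By linearity: E[X] = C(48, 5) · 2^{1 − 10} = 1712304 · 1/512 = 107019/32.
Numerically: E[X] ≈ 3344.344.

E[X] = C(48,5)·2^(1−C(5,2)) = 107019/32 ≈ 3344.344.


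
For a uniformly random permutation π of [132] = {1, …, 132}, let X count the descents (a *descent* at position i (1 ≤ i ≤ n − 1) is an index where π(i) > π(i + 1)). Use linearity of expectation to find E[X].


Write X = Σ X_I over i = 1, …, 131, with X_I the indicator of one descent.
There are 131 indicators.
For each fixed i, the pair (π(i), π(i+1)) is a uniformly random ordered pair of distinct values from {1, …, 132}; by symmetry P[π(i) > π(i+1)] = 1/2.
By linearity: E[X] = 131 · (1/2) = (132 − 1) · (1/2) = 131/2 ≈ 65.500000.

E[X] = 131/2 = 65.500000.


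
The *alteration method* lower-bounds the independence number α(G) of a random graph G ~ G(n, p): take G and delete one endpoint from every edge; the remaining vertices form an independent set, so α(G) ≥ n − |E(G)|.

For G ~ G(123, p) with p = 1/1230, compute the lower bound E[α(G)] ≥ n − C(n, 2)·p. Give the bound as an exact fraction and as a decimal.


E[|E(G)|] = C(123, 2)·p = 7503 · (1/1230) = 61/10.
E[α(G)] ≥ n − E[|E(G)|] = 123 − 61/10 = 1169/10.
Numerically: ≈ 116.9000.
(This is only a lower bound; the true E[α(G)] may be larger.)

E[α(G)] ≥ 1169/10 ≈ 116.9000.


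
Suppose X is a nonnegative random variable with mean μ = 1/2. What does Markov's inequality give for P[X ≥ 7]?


μ = E[X] = 1/2, a = 7.
Markov: P[X ≥ 7] ≤ μ/a = (1/2)/7 = 1/14.
Numerically: ≈ 0.071429.
(Since a = 7 > μ = 0.500000, the bound 1/14 is < 1 and informative.)

P[X ≥ 7] ≤ 1/14 ≈ 0.071429.


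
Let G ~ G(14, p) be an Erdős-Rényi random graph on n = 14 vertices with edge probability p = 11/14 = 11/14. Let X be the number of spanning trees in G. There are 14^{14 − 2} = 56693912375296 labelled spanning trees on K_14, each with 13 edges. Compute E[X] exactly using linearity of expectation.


K_14 has 14^{14 − 2} = 56693912375296 labelled spanning trees.
For each such spanning tree H, let X_H = 1 if all 13 edges of H are present in G. Then P[X_H = 1] = p^{13} = (11/14)^{13} = 34522712143931/793714773254144.
By linearity: E[X] = Σ_H E[X_H] = 56693912375296 · p^{13} = 56693912375296 · 34522712143931/793714773254144 = 34522712143931/14.
Numerically: E[X] ≈ 2.46591e+12.

E[X] = 56693912375296 · (11/14)^{13} = 34522712143931/14 ≈ 2.46591e+12.


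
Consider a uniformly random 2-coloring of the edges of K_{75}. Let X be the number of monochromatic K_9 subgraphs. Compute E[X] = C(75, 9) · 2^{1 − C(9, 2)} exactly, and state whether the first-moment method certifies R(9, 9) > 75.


E[X] = C(75, 9) · 2^{1 − 36} = 125595622175 · 2^{−35} = 125595622175/34359738368.
As a reduced fraction: E[X] = 125595622175/34359738368 ≈ 3.655.
Is E[X] < 1? NO.
Since E[X] ≥ 1, the first-moment bound is inconclusive at n = 75; it does NOT by itself certify R(9, 9) > 75.

E[X] = 125595622175/34359738368 ≈ 3.655; E[X] ≥ 1; first-moment method inconclusive here.


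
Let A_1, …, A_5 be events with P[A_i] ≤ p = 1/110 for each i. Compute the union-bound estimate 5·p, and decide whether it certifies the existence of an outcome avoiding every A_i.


Union bound: P[∪_{i=1}^{5} A_i] ≤ Σ_i P[A_i] ≤ 5·p = 5·(1/110) = 1/22.
Numerically: 1/22 ≈ 0.0455.
Is 1/22 < 1? YES.
Since P[∪ A_i] ≤ 1/22 < 1, the complement has P[∩ A_i^c] ≥ 1 − 1/22 = 21/22 > 0, so some outcome avoids every A_i.

5·p = 1/22 ≈ 0.0455; existence CERTIFIED by the union bound.


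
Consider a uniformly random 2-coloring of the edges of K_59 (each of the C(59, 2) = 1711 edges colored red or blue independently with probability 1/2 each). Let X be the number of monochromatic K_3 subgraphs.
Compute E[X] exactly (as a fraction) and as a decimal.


Let X = Σ_S X_S over the C(59, 3) = 32509 subsets S of size 3, where X_S = 1 if the K_3 on S is monochromatic.
For a fixed S, the K_3 on S has C(3, 2) = 3 edges. P[all 3 edges red] = (1/2)^3, and likewise for blue, so P[monochromatic] = 2·(1/2)^3 = 2^{1 − 3} = 1/4.
Summing: E[X] = C(59, 3) · 2^{1 − 3} = 32509 · 1/4 = 32509/4.
Numerically: E[X] ≈ 8127.250.

E[X] = C(59,3)·2^(1−C(3,2)) = 32509/4 ≈ 8127.250.


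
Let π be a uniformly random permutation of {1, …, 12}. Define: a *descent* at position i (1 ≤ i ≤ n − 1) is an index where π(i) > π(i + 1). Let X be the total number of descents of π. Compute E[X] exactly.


Write X = Σ X_I over i = 1, …, 11, with X_I the indicator of one descent.
There are 11 indicators.
For each fixed i, the pair (π(i), π(i+1)) is a uniformly random ordered pair of distinct values from {1, …, 12}; by symmetry P[π(i) > π(i+1)] = 1/2.
By linearity: E[X] = 11 · (1/2) = (12 − 1) · (1/2) = 11/2 ≈ 5.50000.

E[X] = 11/2 = 5.50000.


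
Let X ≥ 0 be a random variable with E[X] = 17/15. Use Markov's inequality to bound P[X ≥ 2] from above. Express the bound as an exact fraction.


μ = E[X] = 17/15, a = 2.
Markov: P[X ≥ 2] ≤ μ/a = (17/15)/2 = 17/30.
Numerically: ≈ 0.5667.
(Since a = 2 > μ = 1.1333, the bound 17/30 is < 1 and informative.)

P[X ≥ 2] ≤ 17/30 ≈ 0.5667.


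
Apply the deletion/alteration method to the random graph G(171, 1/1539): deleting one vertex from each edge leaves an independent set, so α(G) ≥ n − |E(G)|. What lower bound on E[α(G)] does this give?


E[|E(G)|] = C(171, 2)·p = 14535 · (1/1539) = 85/9.
E[α(G)] ≥ n − E[|E(G)|] = 171 − 85/9 = 1454/9.
Numerically: ≈ 161.555556.
(This is only a lower bound; the true E[α(G)] may be larger.)

E[α(G)] ≥ 1454/9 ≈ 161.555556.


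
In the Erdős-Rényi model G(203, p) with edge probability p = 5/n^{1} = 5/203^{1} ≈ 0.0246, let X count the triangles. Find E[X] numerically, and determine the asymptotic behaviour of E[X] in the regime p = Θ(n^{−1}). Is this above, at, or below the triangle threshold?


Number of potential triangles: C(203, 3) = 1373701.
Each occurs with probability p³ ≈ (0.0246)³ ≈ 1.49425e-05.
By linearity: E[X] = C(203, 3)·p³ ≈ 1373701 · 1.49425e-05 ≈ 20.526.
Here α = 1, so p = 5/n is exactly at the triangle threshold p ~ 1/n. Asymptotically E[X] → c³/6 = 5³/6 = 125/6 ≈ 20.833, a bounded constant. In this regime the triangle count is asymptotically Poisson(c³/6).

E[X] ≈ 20.526; in regime p = Θ(1/n^{1}) E[X] stays bounded (at the triangle threshold p ~ 1/n).


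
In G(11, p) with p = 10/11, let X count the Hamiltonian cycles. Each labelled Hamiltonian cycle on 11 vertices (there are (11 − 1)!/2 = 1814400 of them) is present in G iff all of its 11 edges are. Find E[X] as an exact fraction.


K_11 has (11 − 1)!/2 = 1814400 labelled Hamiltonian cycles.
For each such Hamiltonian cycle H, let X_H = 1 if all 11 edges of H are present in G. Then P[X_H = 1] = p^{11} = (10/11)^{11} = 100000000000/285311670611.
Summing the indicators: E[X] = Σ_H E[X_H] = 1814400 · p^{11} = 1814400 · 100000000000/285311670611 = 181440000000000000/285311670611.
Numerically: E[X] ≈ 6.3594e+05.

E[X] = 1814400 · (10/11)^{11} = 181440000000000000/285311670611 ≈ 6.3594e+05.


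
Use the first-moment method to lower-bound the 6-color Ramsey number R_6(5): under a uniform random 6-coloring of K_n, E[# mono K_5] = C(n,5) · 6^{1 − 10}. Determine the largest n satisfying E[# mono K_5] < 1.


We need C(n, 5) · 6^{1 − 10} < 1, i.e. C(n, 5) < 6^{10 − 1} = 10077696.
Check values of n near the boundary:
  n = 66: C(66, 5) = 8936928; 8936928 < 10077696? YES
  n = 67: C(67, 5) = 9657648; 9657648 < 10077696? YES
  n = 68: C(68, 5) = 10424128; 10424128 < 10077696? NO
  n = 69: C(69, 5) = 11238513; 11238513 < 10077696? NO
The largest n with C(n, 5) < 10077696 is n = 67 (where E[X] = 67067/69984 ≈ 0.958). Hence R_6(5) > 67, i.e. R_6(5) ≥ 68.

Largest n = 67; hence R_6(5) > 67.


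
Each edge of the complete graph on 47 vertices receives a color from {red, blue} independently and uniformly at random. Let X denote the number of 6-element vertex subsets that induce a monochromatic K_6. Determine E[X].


Let X = Σ_S X_S over the C(47, 6) = 10737573 subsets S of size 6, where X_S = 1 if the K_6 on S is monochromatic.
For a fixed S, the K_6 on S has C(6, 2) = 15 edges. P[all 15 edges red] = (1/2)^15, and likewise for blue, so P[monochromatic] = 2·(1/2)^15 = 2^{1 − 15} = 1/16384.
By linearity of expectation: E[X] = C(47, 6) · 2^{1 − 15} = 10737573 · 1/16384 = 10737573/16384.
Numerically: E[X] ≈ 655.369.

E[X] = C(47,6)·2^(1−C(6,2)) = 10737573/16384 ≈ 655.369.


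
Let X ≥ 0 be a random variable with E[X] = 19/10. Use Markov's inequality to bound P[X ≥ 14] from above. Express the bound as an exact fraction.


μ = E[X] = 19/10, a = 14.
Markov: P[X ≥ 14] ≤ μ/a = (19/10)/14 = 19/140.
Numerically: ≈ 0.13571.
(Since a = 14 > μ = 1.90000, the bound 19/140 is < 1 and informative.)

P[X ≥ 14] ≤ 19/140 ≈ 0.13571.


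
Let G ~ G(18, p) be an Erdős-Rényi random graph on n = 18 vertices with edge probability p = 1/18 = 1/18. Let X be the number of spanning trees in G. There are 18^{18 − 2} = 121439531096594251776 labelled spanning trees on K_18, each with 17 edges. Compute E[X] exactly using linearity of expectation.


K_18 has 18^{18 − 2} = 121439531096594251776 labelled spanning trees.
For each such spanning tree H, let X_H = 1 if all 17 edges of H are present in G. Then P[X_H = 1] = p^{17} = (1/18)^{17} = 1/2185911559738696531968.
By linearity of expectation: E[X] = Σ_H E[X_H] = 121439531096594251776 · p^{17} = 121439531096594251776 · 1/2185911559738696531968 = 1/18.
Numerically: E[X] ≈ 0.0555556.

E[X] = 121439531096594251776 · (1/18)^{17} = 1/18 ≈ 0.0555556.


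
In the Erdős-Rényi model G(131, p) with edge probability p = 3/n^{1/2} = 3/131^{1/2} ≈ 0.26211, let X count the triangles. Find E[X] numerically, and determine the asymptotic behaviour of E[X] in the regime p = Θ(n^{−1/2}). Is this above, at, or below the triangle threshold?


Number of potential triangles: C(131, 3) = 366145.
Each occurs with probability p³ ≈ (0.26211)³ ≈ 1.8007641e-02.
By linearity: E[X] = C(131, 3)·p³ ≈ 366145 · 1.8007641e-02 ≈ 6593.40766.
Since α = 1/2 < 1, p = c/n^{1/2} ≫ 1/n is above the triangle threshold p ~ 1/n. Asymptotically E[X] ~ (c³/6)·n^{3(1−α)} = (3³/6)·n^{1.5} → ∞; triangles are abundant w.h.p.

E[X] ≈ 6593.40766; in regime p = Θ(1/n^{1/2}) E[X] diverges (above the triangle threshold p ~ 1/n).


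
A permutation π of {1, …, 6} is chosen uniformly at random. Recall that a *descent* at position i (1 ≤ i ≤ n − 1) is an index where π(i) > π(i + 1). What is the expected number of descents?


Write X = Σ X_I over i = 1, …, 5, with X_I the indicator of one descent.
There are 5 indicators.
For each fixed i, the pair (π(i), π(i+1)) is a uniformly random ordered pair of distinct values from {1, …, 6}; by symmetry P[π(i) > π(i+1)] = 1/2.
By linearity: E[X] = 5 · (1/2) = (6 − 1) · (1/2) = 5/2 ≈ 2.5000.

E[X] = 5/2 = 2.5000.


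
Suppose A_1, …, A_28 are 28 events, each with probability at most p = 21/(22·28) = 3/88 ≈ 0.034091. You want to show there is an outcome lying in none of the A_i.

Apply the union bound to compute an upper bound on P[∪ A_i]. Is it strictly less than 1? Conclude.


Union bound: P[∪_{i=1}^{28} A_i] ≤ Σ_i P[A_i] ≤ 28·p = 28·(3/88) = 21/22.
Numerically: 21/22 ≈ 0.954545.
Is 21/22 < 1? YES.
Since P[∪ A_i] ≤ 21/22 < 1, the complement has P[∩ A_i^c] ≥ 1 − 21/22 = 1/22 > 0, so some outcome avoids every A_i.

28·p = 21/22 ≈ 0.954545; existence CERTIFIED by the union bound.


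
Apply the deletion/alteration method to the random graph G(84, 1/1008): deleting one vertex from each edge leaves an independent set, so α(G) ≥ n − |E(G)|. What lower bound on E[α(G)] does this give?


E[|E(G)|] = C(84, 2)·p = 3486 · (1/1008) = 83/24.
E[α(G)] ≥ n − E[|E(G)|] = 84 − 83/24 = 1933/24.
Numerically: ≈ 80.54167.
(This is only a lower bound; the true E[α(G)] may be larger.)

E[α(G)] ≥ 1933/24 ≈ 80.54167.


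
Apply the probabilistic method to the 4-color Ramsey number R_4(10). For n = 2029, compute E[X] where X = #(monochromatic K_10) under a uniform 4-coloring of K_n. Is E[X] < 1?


E[X] = C(2029, 10) · 4^{1 − 45} = 318720800295355682059574310 · 4^{−44} = 318720800295355682059574310/309485009821345068724781056.
As a reduced fraction: E[X] = 159360400147677841029787155/154742504910672534362390528 ≈ 1.030.
Is E[X] < 1? NO.
Since E[X] ≥ 1, the first-moment bound is inconclusive at n = 2029; it does NOT by itself certify R_4(10) > 2029.

E[X] = 159360400147677841029787155/154742504910672534362390528 ≈ 1.030; E[X] ≥ 1; first-moment method inconclusive here.


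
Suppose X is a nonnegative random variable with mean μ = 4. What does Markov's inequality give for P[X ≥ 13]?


μ = E[X] = 4, a = 13.
Markov: P[X ≥ 13] ≤ μ/a = (4)/13 = 4/13.
Numerically: ≈ 0.30769.
(Since a = 13 > μ = 4.00000, the bound 4/13 is < 1 and informative.)

P[X ≥ 13] ≤ 4/13 ≈ 0.30769.


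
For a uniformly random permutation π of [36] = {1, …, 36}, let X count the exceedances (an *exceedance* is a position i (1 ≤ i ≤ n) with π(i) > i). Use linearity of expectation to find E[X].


Write X = Σ_{i=1}^{36} X_i, where X_i = 1_{π(i) > i}.
For each fixed i, π(i) is uniform over {1, …, 36} (marginal of a uniform permutation), so P[π(i) > i] = (n − i)/n. Summing: Σ_{i=1}^{36} (n − i)/n = (0 + 1 + … + 35)/36 = 36(36 − 1)/(2·36) = (36 − 1)/2.
Hence E[X] = Σ_{i=1}^{36} (36 − i)/36 = 35/2 ≈ 17.50000.

E[X] = 35/2 = 17.50000.


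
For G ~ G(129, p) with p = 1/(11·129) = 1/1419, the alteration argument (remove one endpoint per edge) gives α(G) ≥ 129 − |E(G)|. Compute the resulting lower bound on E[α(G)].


E[|E(G)|] = C(129, 2)·p = 8256 · (1/1419) = 64/11.
E[α(G)] ≥ n − E[|E(G)|] = 129 − 64/11 = 1355/11.
Numerically: ≈ 123.1818.
(This is only a lower bound; the true E[α(G)] may be larger.)

E[α(G)] ≥ 1355/11 ≈ 123.1818.


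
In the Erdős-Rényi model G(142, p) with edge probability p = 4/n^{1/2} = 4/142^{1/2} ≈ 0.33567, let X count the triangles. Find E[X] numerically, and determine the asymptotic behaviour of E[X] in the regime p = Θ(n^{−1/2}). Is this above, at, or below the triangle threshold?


Number of potential triangles: C(142, 3) = 467180.
Each occurs with probability p³ ≈ (0.33567)³ ≈ 3.7822258e-02.
By linearity: E[X] = C(142, 3)·p³ ≈ 467180 · 3.7822258e-02 ≈ 17669.80268.
Since α = 1/2 < 1, p = c/n^{1/2} ≫ 1/n is above the triangle threshold p ~ 1/n. Asymptotically E[X] ~ (c³/6)·n^{3(1−α)} = (4³/6)·n^{1.5} → ∞; triangles are abundant w.h.p.

E[X] ≈ 17669.80268; in regime p = Θ(1/n^{1/2}) E[X] diverges (above the triangle threshold p ~ 1/n).


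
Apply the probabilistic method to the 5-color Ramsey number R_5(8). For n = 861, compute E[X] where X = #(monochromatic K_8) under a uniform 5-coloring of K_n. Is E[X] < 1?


E[X] = C(861, 8) · 5^{1 − 28} = 7250034996615275865 · 5^{−27} = 7250034996615275865/7450580596923828125.
As a reduced fraction: E[X] = 1450006999323055173/1490116119384765625 ≈ 0.9730832.
Is E[X] < 1? YES.
Since E[X] < 1, there exists a 5-coloring of K_{861} with no monochromatic K_8; hence R_5(8) > 861.

E[X] = 1450006999323055173/1490116119384765625 ≈ 0.9730832; E[X] < 1, so R_5(8) > 861.


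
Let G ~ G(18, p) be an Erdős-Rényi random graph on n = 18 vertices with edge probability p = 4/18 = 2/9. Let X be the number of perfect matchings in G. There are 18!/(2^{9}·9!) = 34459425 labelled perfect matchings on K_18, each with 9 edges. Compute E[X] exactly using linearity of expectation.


K_18 has 18!/(2^{9}·9!) = 34459425 labelled perfect matchings.
For each such perfect matching H, let X_H = 1 if all 9 edges of H are present in G. Then P[X_H = 1] = p^{9} = (2/9)^{9} = 512/387420489.
Summing the indicators: E[X] = Σ_H E[X_H] = 34459425 · p^{9} = 34459425 · 512/387420489 = 217817600/4782969.
Numerically: E[X] ≈ 45.54.

E[X] = 34459425 · (2/9)^{9} = 217817600/4782969 ≈ 45.54.


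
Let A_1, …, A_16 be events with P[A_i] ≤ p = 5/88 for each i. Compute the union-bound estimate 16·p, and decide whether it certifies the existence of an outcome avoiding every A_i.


Union bound: P[∪_{i=1}^{16} A_i] ≤ Σ_i P[A_i] ≤ 16·p = 16·(5/88) = 10/11.
Numerically: 10/11 ≈ 0.9090909.
Is 10/11 < 1? YES.
Since P[∪ A_i] ≤ 10/11 < 1, the complement has P[∩ A_i^c] ≥ 1 − 10/11 = 1/11 > 0, so some outcome avoids every A_i.

16·p = 10/11 ≈ 0.9090909; existence CERTIFIED by the union bound.


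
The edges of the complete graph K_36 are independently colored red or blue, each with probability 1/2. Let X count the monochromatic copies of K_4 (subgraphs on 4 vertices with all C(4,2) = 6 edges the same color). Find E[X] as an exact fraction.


Let X = Σ_S X_S over the C(36, 4) = 58905 subsets S of size 4, where X_S = 1 if the K_4 on S is monochromatic.
For a fixed S, the K_4 on S has C(4, 2) = 6 edges. P[all 6 edges red] = (1/2)^6, and likewise for blue, so P[monochromatic] = 2·(1/2)^6 = 2^{1 − 6} = 1/32.
By linearity of expectation: E[X] = C(36, 4) · 2^{1 − 6} = 58905 · 1/32 = 58905/32.
Numerically: E[X] ≈ 1840.78125.

E[X] = C(36,4)·2^(1−C(4,2)) = 58905/32 ≈ 1840.78125.


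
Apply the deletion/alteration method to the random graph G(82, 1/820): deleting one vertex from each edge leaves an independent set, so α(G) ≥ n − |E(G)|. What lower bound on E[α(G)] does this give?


E[|E(G)|] = C(82, 2)·p = 3321 · (1/820) = 81/20.
E[α(G)] ≥ n − E[|E(G)|] = 82 − 81/20 = 1559/20.
Numerically: ≈ 77.950.
(This is only a lower bound; the true E[α(G)] may be larger.)

E[α(G)] ≥ 1559/20 ≈ 77.950.


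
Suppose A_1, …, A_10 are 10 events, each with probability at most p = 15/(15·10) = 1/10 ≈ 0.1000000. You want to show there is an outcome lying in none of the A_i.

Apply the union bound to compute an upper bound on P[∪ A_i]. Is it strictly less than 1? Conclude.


Union bound: P[∪_{i=1}^{10} A_i] ≤ Σ_i P[A_i] ≤ 10·p = 10·(1/10) = 1.
Numerically: 1 ≈ 1.0000000.
Is 1 < 1? NO.
Since the bound 1 is ≥ 1, the union bound is uninformative here; it does NOT by itself certify existence.

10·p = 1 ≈ 1.0000000; existence NOT certified by the union bound.


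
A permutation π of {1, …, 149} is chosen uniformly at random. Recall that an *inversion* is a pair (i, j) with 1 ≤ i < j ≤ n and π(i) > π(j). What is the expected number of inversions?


Write X = Σ X_I over the C(149, 2) = 11026 pairs i < j, with X_I the indicator of one inversion.
There are 11026 indicators.
For each fixed pair i < j, the values π(i) and π(j) are two distinct elements of {1, …, 149} in uniformly random order; by symmetry P[π(i) > π(j)] = 1/2.
By linearity: E[X] = 11026 · (1/2) = C(149, 2) · (1/2) = 11026/2 = 5513 ≈ 5513.0000.

E[X] = 5513 = 5513.0000.


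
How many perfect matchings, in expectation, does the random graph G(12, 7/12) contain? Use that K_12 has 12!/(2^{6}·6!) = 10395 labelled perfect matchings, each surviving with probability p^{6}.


K_12 has 12!/(2^{6}·6!) = 10395 labelled perfect matchings.
For each such perfect matching H, let X_H = 1 if all 6 edges of H are present in G. Then P[X_H = 1] = p^{6} = (7/12)^{6} = 117649/2985984.
By linearity: E[X] = Σ_H E[X_H] = 10395 · p^{6} = 10395 · 117649/2985984 = 45294865/110592.
Numerically: E[X] ≈ 409.6.

E[X] = 10395 · (7/12)^{6} = 45294865/110592 ≈ 409.6.


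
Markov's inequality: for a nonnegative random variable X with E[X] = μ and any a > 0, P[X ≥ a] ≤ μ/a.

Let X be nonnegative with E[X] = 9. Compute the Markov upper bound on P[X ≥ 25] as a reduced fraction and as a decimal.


μ = E[X] = 9, a = 25.
Markov: P[X ≥ 25] ≤ μ/a = (9)/25 = 9/25.
Numerically: ≈ 0.360.
(Since a = 25 > μ = 9.000, the bound 9/25 is < 1 and informative.)

P[X ≥ 25] ≤ 9/25 ≈ 0.360.


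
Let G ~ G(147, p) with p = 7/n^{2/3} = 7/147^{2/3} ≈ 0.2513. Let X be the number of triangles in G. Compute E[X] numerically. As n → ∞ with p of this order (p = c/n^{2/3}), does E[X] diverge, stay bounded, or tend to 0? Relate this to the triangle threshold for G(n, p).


Number of potential triangles: C(147, 3) = 518665.
Each occurs with probability p³ ≈ (0.2513)³ ≈ 1.587302e-02.
By linearity: E[X] = C(147, 3)·p³ ≈ 518665 · 1.587302e-02 ≈ 8232.7778.
Since α = 2/3 < 1, p = c/n^{2/3} ≫ 1/n is above the triangle threshold p ~ 1/n. Asymptotically E[X] ~ (c³/6)·n^{3(1−α)} = (7³/6)·n^{1} → ∞; triangles are abundant w.h.p.

E[X] ≈ 8232.7778; in regime p = Θ(1/n^{2/3}) E[X] diverges (above the triangle threshold p ~ 1/n).


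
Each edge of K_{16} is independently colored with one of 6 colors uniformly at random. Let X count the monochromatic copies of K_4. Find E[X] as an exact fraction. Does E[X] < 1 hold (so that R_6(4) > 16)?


E[X] = C(16, 4) · 6^{1 − 6} = 1820 · 6^{−5} = 1820/7776.
As a reduced fraction: E[X] = 455/1944 ≈ 0.23405.
Is E[X] < 1? YES.
Since E[X] < 1, there exists a 6-coloring of K_{16} with no monochromatic K_4; hence R_6(4) > 16.

E[X] = 455/1944 ≈ 0.23405; E[X] < 1, so R_6(4) > 16.


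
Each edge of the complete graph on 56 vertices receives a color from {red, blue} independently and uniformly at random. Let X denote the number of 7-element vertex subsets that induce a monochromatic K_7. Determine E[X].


Let X = Σ_S X_S over the C(56, 7) = 231917400 subsets S of size 7, where X_S = 1 if the K_7 on S is monochromatic.
For a fixed S, the K_7 on S has C(7, 2) = 21 edges. P[all 21 edges red] = (1/2)^21, and likewise for blue, so P[monochromatic] = 2·(1/2)^21 = 2^{1 − 21} = 1/1048576.
By linearity of expectation: E[X] = C(56, 7) · 2^{1 − 21} = 231917400 · 1/1048576 = 28989675/131072.
Numerically: E[X] ≈ 221.1737.

E[X] = C(56,7)·2^(1−C(7,2)) = 28989675/131072 ≈ 221.1737.


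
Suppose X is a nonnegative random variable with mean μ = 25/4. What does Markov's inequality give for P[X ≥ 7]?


μ = E[X] = 25/4, a = 7.
Markov: P[X ≥ 7] ≤ μ/a = (25/4)/7 = 25/28.
Numerically: ≈ 0.89286.
(Since a = 7 > μ = 6.25000, the bound 25/28 is < 1 and informative.)

P[X ≥ 7] ≤ 25/28 ≈ 0.89286.


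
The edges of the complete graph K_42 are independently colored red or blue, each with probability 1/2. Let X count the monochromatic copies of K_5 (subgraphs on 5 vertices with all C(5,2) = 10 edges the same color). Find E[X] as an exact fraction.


Let X = Σ_S X_S over the C(42, 5) = 850668 subsets S of size 5, where X_S = 1 if the K_5 on S is monochromatic.
For a fixed S, the K_5 on S has C(5, 2) = 10 edges. P[all 10 edges red] = (1/2)^10, and likewise for blue, so P[monochromatic] = 2·(1/2)^10 = 2^{1 − 10} = 1/512.
By linearity: E[X] = C(42, 5) · 2^{1 − 10} = 850668 · 1/512 = 212667/128.
Numerically: E[X] ≈ 1661.46094.

E[X] = C(42,5)·2^(1−C(5,2)) = 212667/128 ≈ 1661.46094.


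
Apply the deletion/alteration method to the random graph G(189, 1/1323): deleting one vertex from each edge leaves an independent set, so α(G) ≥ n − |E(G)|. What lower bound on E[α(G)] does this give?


E[|E(G)|] = C(189, 2)·p = 17766 · (1/1323) = 94/7.
E[α(G)] ≥ n − E[|E(G)|] = 189 − 94/7 = 1229/7.
Numerically: ≈ 175.5714.
(This is only a lower bound; the true E[α(G)] may be larger.)

E[α(G)] ≥ 1229/7 ≈ 175.5714.


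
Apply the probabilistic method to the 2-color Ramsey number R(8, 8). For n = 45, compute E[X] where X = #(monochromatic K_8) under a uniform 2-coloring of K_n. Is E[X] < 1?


E[X] = C(45, 8) · 2^{1 − 28} = 215553195 · 2^{−27} = 215553195/134217728.
As a reduced fraction: E[X] = 215553195/134217728 ≈ 1.6059965.
Is E[X] < 1? NO.
Since E[X] ≥ 1, the first-moment bound is inconclusive at n = 45; it does NOT by itself certify R(8, 8) > 45.

E[X] = 215553195/134217728 ≈ 1.6059965; E[X] ≥ 1; first-moment method inconclusive here.


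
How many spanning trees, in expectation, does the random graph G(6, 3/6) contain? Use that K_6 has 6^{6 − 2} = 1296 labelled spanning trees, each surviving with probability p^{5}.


K_6 has 6^{6 − 2} = 1296 labelled spanning trees.
For each such spanning tree H, let X_H = 1 if all 5 edges of H are present in G. Then P[X_H = 1] = p^{5} = (1/2)^{5} = 1/32.
By linearity of expectation: E[X] = Σ_H E[X_H] = 1296 · p^{5} = 1296 · 1/32 = 81/2.
Numerically: E[X] ≈ 40.5.

E[X] = 1296 · (1/2)^{5} = 81/2 ≈ 40.5.


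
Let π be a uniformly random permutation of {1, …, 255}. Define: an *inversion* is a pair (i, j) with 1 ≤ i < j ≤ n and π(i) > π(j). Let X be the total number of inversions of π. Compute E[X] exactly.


Write X = Σ X_I over the C(255, 2) = 32385 pairs i < j, with X_I the indicator of one inversion.
There are 32385 indicators.
For each fixed pair i < j, the values π(i) and π(j) are two distinct elements of {1, …, 255} in uniformly random order; by symmetry P[π(i) > π(j)] = 1/2.
By linearity: E[X] = 32385 · (1/2) = C(255, 2) · (1/2) = 32385/2 = 32385/2 ≈ 16192.500000.

E[X] = 32385/2 = 16192.500000.


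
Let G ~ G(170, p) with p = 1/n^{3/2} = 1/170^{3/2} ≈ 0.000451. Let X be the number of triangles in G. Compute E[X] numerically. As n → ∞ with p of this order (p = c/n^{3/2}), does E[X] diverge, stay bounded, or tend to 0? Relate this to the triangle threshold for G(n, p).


Number of potential triangles: C(170, 3) = 804440.
Each occurs with probability p³ ≈ (0.000451)³ ≈ 9.18290e-11.
By linearity: E[X] = C(170, 3)·p³ ≈ 804440 · 9.18290e-11 ≈ 0.000.
Since α = 3/2 > 1, p = c/n^{3/2} = o(1/n) is below the triangle threshold p ~ 1/n. Asymptotically E[X] ~ (c³/6)·n^{3(1−α)} = (1³/6)·n^{-1.5} → 0, so by Markov's inequality G has no triangles w.h.p.

E[X] ≈ 0.000; in regime p = Θ(1/n^{3/2}) E[X] tends to 0 (below the triangle threshold p ~ 1/n).


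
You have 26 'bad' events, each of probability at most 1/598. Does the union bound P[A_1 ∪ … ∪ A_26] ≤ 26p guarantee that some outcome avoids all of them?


Union bound: P[∪_{i=1}^{26} A_i] ≤ Σ_i P[A_i] ≤ 26·p = 26·(1/598) = 1/23.
Numerically: 1/23 ≈ 0.0435.
Is 1/23 < 1? YES.
Since P[∪ A_i] ≤ 1/23 < 1, the complement has P[∩ A_i^c] ≥ 1 − 1/23 = 22/23 > 0, so some outcome avoids every A_i.

26·p = 1/23 ≈ 0.0435; existence CERTIFIED by the union bound.


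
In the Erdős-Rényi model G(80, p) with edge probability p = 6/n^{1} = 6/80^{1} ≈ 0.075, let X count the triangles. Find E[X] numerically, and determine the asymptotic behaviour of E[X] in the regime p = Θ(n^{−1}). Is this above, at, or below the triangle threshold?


Number of potential triangles: C(80, 3) = 82160.
Each occurs with probability p³ ≈ (0.075)³ ≈ 4.21875000e-04.
By linearity: E[X] = C(80, 3)·p³ ≈ 82160 · 4.21875000e-04 ≈ 34.661250.
Here α = 1, so p = 6/n is exactly at the triangle threshold p ~ 1/n. Asymptotically E[X] → c³/6 = 6³/6 = 36 ≈ 36.000000, a bounded constant. In this regime the triangle count is asymptotically Poisson(c³/6).

E[X] ≈ 34.661250; in regime p = Θ(1/n^{1}) E[X] stays bounded (at the triangle threshold p ~ 1/n).


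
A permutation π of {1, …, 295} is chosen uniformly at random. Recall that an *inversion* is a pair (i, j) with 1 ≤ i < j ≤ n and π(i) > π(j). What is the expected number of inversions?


Write X = Σ X_I over the C(295, 2) = 43365 pairs i < j, with X_I the indicator of one inversion.
There are 43365 indicators.
For each fixed pair i < j, the values π(i) and π(j) are two distinct elements of {1, …, 295} in uniformly random order; by symmetry P[π(i) > π(j)] = 1/2.
By linearity: E[X] = 43365 · (1/2) = C(295, 2) · (1/2) = 43365/2 = 43365/2 ≈ 21682.500000.

E[X] = 43365/2 = 21682.500000.


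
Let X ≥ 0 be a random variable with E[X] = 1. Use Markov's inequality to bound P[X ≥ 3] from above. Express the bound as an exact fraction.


μ = E[X] = 1, a = 3.
Markov: P[X ≥ 3] ≤ μ/a = (1)/3 = 1/3.
Numerically: ≈ 0.333333.
(Since a = 3 > μ = 1.000000, the bound 1/3 is < 1 and informative.)

P[X ≥ 3] ≤ 1/3 ≈ 0.333333.


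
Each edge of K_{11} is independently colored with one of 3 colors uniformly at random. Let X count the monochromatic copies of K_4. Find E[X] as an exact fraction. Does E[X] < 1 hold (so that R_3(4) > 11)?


E[X] = C(11, 4) · 3^{1 − 6} = 330 · 3^{−5} = 330/243.
As a reduced fraction: E[X] = 110/81 ≈ 1.358025.
Is E[X] < 1? NO.
Since E[X] ≥ 1, the first-moment bound is inconclusive at n = 11; it does NOT by itself certify R_3(4) > 11.

E[X] = 110/81 ≈ 1.358025; E[X] ≥ 1; first-moment method inconclusive here.


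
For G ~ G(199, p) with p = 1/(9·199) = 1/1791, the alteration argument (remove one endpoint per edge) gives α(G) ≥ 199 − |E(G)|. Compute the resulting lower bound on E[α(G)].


E[|E(G)|] = C(199, 2)·p = 19701 · (1/1791) = 11.
E[α(G)] ≥ n − E[|E(G)|] = 199 − 11 = 188.
Numerically: ≈ 188.0000.
(This is only a lower bound; the true E[α(G)] may be larger.)

E[α(G)] ≥ 188 ≈ 188.0000.


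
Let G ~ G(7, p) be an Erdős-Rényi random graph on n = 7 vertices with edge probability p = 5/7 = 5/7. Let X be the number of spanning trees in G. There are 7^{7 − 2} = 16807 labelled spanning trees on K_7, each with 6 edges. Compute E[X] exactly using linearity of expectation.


K_7 has 7^{7 − 2} = 16807 labelled spanning trees.
For each such spanning tree H, let X_H = 1 if all 6 edges of H are present in G. Then P[X_H = 1] = p^{6} = (5/7)^{6} = 15625/117649.
By linearity of expectation: E[X] = Σ_H E[X_H] = 16807 · p^{6} = 16807 · 15625/117649 = 15625/7.
Numerically: E[X] ≈ 2.23e+03.

E[X] = 16807 · (5/7)^{6} = 15625/7 ≈ 2.23e+03.
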